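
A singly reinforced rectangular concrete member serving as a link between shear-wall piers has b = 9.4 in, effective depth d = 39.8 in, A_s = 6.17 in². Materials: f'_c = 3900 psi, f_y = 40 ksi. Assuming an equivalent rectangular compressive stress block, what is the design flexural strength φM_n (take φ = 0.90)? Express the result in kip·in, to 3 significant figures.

T = A_s f_y = 6.17 × 40 = 246.8 kips.
a = T/(0.85 f'_c b) = 246.8/(0.85 × 3.9 × 9.4) = 7.920 in.
M_n = T(d − a/2) = 246.8 × (39.8 − 3.96) = 8845.3 kip·in.
φM_n = 0.90 × 8845.3 = 7960.8 kip·in.

φM_n ≈ 7960 kip·in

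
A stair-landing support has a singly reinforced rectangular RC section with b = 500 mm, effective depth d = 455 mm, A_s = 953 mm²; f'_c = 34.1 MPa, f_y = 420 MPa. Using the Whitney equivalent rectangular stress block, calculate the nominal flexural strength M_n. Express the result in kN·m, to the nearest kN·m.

T = A_s f_y = 953 × 420 = 400260 N = 400.26 kN.
From C = T: a = T/(0.85 f'_c b) = 400260/(0.85 × 34.1 × 500) = 27.62 mm.
M_n = T(d − a/2) = 400.26 kN × (455 − 13.81) mm = 176.59 kN·m.

M_n ≈ 177 kN·m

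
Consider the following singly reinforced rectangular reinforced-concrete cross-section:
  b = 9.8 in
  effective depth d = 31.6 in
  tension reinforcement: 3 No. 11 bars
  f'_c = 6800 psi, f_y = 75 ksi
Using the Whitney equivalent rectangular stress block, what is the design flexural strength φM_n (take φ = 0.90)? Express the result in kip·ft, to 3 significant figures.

φM_n ≈ 750 kip·ft

A_s = 3 × 1.56 = 4.68 in².
T = A_s f_y = 4.68 × 75 = 351 kips.
a = T/(0.85 f'_c b) = 351/(0.85 × 6.8 × 9.8) = 6.197 in.
M_n = T(d − a/2) = 351 × (31.6 − 3.0985) = 10004.0 kip·in = 10004.0/12 = 833.67 kip·ft.
φM_n = 0.90 × 833.67 = 750.30 kip·ft.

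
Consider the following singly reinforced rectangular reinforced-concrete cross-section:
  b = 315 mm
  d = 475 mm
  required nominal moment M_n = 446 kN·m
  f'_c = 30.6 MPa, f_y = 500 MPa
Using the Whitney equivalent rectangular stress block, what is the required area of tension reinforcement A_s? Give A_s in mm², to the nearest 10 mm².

With M_n = 0.85 f'_c a b (d − a/2), solve the quadratic for a:
a = d − √(d² − 2M_n/(0.85 f'_c b)) = 475 − √(475² − 2 × 446×10⁶/(0.85 × 30.6 × 315)) = 133.31 mm.
A_s = 0.85 f'_c a b / f_y = 0.85 × 30.6 × 133.31 × 315 / 500 = 2184.5 mm².

A_s ≈ 2180 mm²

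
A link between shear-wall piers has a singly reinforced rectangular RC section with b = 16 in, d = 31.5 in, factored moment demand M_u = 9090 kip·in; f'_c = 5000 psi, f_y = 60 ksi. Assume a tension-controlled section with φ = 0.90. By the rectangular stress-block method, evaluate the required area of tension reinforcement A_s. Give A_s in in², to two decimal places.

A_s ≈ 5.82 in²

M_n = M_u/φ = 9090/0.90 = 10100 kip·in.
From M_n = 0.85 f'_c a b (d − a/2):
a = d − √(d² − 2M_n/(0.85 f'_c b)) = 31.5 − √(31.5² − 2 × 10100/(0.85 × 5 × 16)) = 5.134 in.
A_s = 0.85 f'_c a b / f_y = 0.85 × 5 × 5.134 × 16 / 60 = 5.819 in².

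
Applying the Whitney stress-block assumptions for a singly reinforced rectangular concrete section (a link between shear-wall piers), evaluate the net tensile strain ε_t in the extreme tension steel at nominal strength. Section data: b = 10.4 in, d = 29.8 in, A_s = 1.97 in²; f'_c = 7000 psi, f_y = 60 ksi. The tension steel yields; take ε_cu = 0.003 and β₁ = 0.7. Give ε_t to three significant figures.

ε_t ≈ 0.0298

a = A_s f_y/(0.85 f'_c b) = 1.910 in.
β₁ = 0.7, so c = a/β₁ = 1.910/0.7 = 2.729 in.
From the linear strain diagram with ε_cu = 0.003: ε_t = 0.003 (d − c)/c = 0.003 × (29.8 − 2.729)/2.729 = 0.0298.
Since ε_t ≥ 0.005, the section is tension-controlled.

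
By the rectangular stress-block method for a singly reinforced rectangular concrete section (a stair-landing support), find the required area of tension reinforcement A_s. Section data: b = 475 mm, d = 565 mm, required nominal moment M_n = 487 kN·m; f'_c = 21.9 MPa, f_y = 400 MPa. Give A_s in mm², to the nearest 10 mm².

With M_n = 0.85 f'_c a b (d − a/2), solve the quadratic for a:
a = d − √(d² − 2M_n/(0.85 f'_c b)) = 565 − √(565² − 2 × 487×10⁶/(0.85 × 21.9 × 475)) = 107.76 mm.
A_s = 0.85 f'_c a b / f_y = 0.85 × 21.9 × 107.76 × 475 / 400 = 2382.1 mm².

A_s ≈ 2380 mm²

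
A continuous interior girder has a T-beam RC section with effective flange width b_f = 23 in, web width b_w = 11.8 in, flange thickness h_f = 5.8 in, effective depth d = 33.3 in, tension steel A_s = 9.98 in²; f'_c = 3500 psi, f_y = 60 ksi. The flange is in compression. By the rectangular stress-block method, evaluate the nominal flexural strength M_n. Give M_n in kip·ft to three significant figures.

Tension: T = A_s f_y = 9.98 × 60 = 598.8 kips.
Try a within the flange: a = T/(0.85 f'_c b_f) = 598.8/(0.85 × 3.5 × 23) = 8.751 in.
a = 8.751 > h_f = 5.8 in: the block extends into the web. Split into flange-overhang and web parts.
C_f = 0.85 f'_c (b_f − b_w) h_f = 0.85 × 3.5 × (23 − 11.8) × 5.8 = 193.3 kips.
Remaining web compression depth: a_w = (T − C_f)/(0.85 f'_c b_w) = (598.8 − 193.3)/(0.85 × 3.5 × 11.8) = 11.551 in.
M_n = C_f(d − h_f/2) + (T − C_f)(d − a_w/2) = 193.3 × (33.3 − 2.9) + 405.5 × (33.3 − 5.7755) = 5876.3 + 11161.2 = 17037.5 kip·in.
M_n = 17037.5/12 = 1419.79 kip·ft.

M_n ≈ 1420 kip·ft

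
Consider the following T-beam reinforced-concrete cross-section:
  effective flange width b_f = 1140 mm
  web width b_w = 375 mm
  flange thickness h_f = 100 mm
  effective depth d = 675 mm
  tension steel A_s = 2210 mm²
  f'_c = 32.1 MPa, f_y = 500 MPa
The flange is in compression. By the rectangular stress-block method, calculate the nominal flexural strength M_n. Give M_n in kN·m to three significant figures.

M_n ≈ 726 kN·m

Tension: T = A_s f_y = 2210 × 500 = 1105000 N.
Try a within the flange: a = T/(0.85 f'_c b_f) = 1105000/(0.85 × 32.1 × 1140) = 35.52 mm.
Since a = 35.52 ≤ h_f = 100 mm, the stress block lies entirely in the flange; analyse as a rectangular beam of width b_f.
M_n = T(d − a/2) = 1105000 × (675 − 17.76) = 726.25 × 10⁶ N·mm.
M_n = 726.25 kN·m.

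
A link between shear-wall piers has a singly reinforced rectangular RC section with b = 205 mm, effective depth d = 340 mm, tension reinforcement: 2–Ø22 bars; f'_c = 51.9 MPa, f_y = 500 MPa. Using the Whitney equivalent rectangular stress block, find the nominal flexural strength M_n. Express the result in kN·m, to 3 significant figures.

M_n ≈ 121 kN·m

A_s = 2 × 380 = 760 mm².
T = A_s f_y = 760 × 500 = 380000 N = 380 kN.
From C = T: a = T/(0.85 f'_c b) = 380000/(0.85 × 51.9 × 205) = 42.02 mm.
M_n = T(d − a/2) = 380 kN × (340 − 21.01) mm = 121.22 kN·m.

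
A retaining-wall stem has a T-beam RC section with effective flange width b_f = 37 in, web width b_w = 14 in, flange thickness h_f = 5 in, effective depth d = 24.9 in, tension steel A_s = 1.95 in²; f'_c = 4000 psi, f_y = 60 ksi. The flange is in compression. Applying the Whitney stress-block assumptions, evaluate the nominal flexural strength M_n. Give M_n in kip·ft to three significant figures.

Tension: T = A_s f_y = 1.95 × 60 = 117 kips.
Try a within the flange: a = T/(0.85 f'_c b_f) = 117/(0.85 × 4 × 37) = 0.930 in.
Since a = 0.930 ≤ h_f = 5 in, the stress block lies entirely in the flange; analyse as a rectangular beam of width b_f.
M_n = T(d − a/2) = 117 × (24.9 − 0.465) = 2858.9 kip·in.
M_n = 2858.9/12 = 238.24 kip·ft.

M_n ≈ 238 kip·ft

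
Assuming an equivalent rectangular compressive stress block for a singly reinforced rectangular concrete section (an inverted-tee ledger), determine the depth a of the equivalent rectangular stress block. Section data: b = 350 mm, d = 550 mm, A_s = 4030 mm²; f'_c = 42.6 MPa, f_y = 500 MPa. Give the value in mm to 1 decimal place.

T = A_s f_y = 4030 × 500 = 2015000 N = 2015 kN.
Setting C = 0.85 f'_c a b equal to T: a = 2015000/(0.85 × 42.6 × 350) = 159.0 mm.

a ≈ 159.0 mm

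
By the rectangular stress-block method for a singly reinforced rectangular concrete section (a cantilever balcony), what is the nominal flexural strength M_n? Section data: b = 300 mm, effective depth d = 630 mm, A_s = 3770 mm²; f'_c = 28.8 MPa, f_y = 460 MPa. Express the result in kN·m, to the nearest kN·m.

T = A_s f_y = 3770 × 460 = 1734200 N = 1734.2 kN.
From C = T: a = T/(0.85 f'_c b) = 1734200/(0.85 × 28.8 × 300) = 236.14 mm.
M_n = T(d − a/2) = 1734.2 kN × (630 − 118.07) mm = 887.79 kN·m.

M_n ≈ 888 kN·m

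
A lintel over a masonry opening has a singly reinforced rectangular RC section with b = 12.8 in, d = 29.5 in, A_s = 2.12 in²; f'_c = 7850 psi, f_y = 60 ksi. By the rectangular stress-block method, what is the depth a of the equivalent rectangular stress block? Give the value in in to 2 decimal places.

T = A_s f_y = 2.12 × 60 = 127.2 kips.
a = T/(0.85 f'_c b) = 127.2/(0.85 × 7.85 × 12.8) = 1.49 in.

a ≈ 1.49 in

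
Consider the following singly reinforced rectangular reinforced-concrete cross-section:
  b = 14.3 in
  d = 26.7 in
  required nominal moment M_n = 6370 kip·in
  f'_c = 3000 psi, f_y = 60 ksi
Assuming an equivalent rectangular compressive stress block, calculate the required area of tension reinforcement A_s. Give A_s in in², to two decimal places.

A_s ≈ 4.64 in²

From M_n = 0.85 f'_c a b (d − a/2):
a = d − √(d² − 2M_n/(0.85 f'_c b)) = 26.7 − √(26.7² − 2 × 6370/(0.85 × 3 × 14.3)) = 7.634 in.
A_s = 0.85 f'_c a b / f_y = 0.85 × 3 × 7.634 × 14.3 / 60 = 4.640 in².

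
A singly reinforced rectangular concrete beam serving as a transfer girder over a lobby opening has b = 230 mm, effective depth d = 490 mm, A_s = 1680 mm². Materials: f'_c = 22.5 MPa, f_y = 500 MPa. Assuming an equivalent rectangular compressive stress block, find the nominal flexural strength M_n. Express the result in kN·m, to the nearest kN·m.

T = A_s f_y = 1680 × 500 = 840000 N = 840 kN.
From C = T: a = T/(0.85 f'_c b) = 840000/(0.85 × 22.5 × 230) = 190.96 mm.
M_n = T(d − a/2) = 840 kN × (490 − 95.48) mm = 331.40 kN·m.

M_n ≈ 331 kN·m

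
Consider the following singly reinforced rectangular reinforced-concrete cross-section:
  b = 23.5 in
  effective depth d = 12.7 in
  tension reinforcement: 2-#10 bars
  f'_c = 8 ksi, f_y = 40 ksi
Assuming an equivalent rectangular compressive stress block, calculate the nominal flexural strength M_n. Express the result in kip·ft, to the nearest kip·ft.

A_s = 2 × 1.27 = 2.54 in².
T = A_s f_y = 2.54 × 40 = 101.6 kips.
a = T/(0.85 f'_c b) = 101.6/(0.85 × 8 × 23.5) = 0.636 in.
M_n = T(d − a/2) = 101.6 × (12.7 − 0.318) = 1258.0 kip·in = 1258.0/12 = 104.83 kip·ft.

M_n ≈ 105 kip·ft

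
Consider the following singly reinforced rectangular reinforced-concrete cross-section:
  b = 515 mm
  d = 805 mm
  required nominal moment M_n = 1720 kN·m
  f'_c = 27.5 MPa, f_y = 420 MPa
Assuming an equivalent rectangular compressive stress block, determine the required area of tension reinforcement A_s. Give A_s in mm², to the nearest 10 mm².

With M_n = 0.85 f'_c a b (d − a/2), solve the quadratic for a:
a = d − √(d² − 2M_n/(0.85 f'_c b)) = 805 − √(805² − 2 × 1720×10⁶/(0.85 × 27.5 × 515)) = 203.11 mm.
A_s = 0.85 f'_c a b / f_y = 0.85 × 27.5 × 203.11 × 515 / 420 = 5821.6 mm².

A_s ≈ 5820 mm²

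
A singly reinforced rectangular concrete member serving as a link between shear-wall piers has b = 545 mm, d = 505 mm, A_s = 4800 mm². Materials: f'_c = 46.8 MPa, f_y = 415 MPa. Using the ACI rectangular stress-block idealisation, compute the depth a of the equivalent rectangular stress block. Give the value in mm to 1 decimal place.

a ≈ 91.9 mm

T = A_s f_y = 4800 × 415 = 1992000 N = 1992 kN.
Setting C = 0.85 f'_c a b equal to T: a = 1992000/(0.85 × 46.8 × 545) = 91.9 mm.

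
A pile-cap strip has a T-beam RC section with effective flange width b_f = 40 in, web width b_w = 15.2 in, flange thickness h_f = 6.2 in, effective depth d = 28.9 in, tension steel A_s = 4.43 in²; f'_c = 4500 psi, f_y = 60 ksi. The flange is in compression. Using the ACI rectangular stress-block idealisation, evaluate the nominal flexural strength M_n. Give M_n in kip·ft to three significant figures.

M_n ≈ 621 kip·ft

Tension: T = A_s f_y = 4.43 × 60 = 265.8 kips.
Try a within the flange: a = T/(0.85 f'_c b_f) = 265.8/(0.85 × 4.5 × 40) = 1.737 in.
Since a = 1.737 ≤ h_f = 6.2 in, the stress block lies entirely in the flange; analyse as a rectangular beam of width b_f.
M_n = T(d − a/2) = 265.8 × (28.9 − 0.8685) = 7450.8 kip·in.
M_n = 7450.8/12 = 620.90 kip·ft.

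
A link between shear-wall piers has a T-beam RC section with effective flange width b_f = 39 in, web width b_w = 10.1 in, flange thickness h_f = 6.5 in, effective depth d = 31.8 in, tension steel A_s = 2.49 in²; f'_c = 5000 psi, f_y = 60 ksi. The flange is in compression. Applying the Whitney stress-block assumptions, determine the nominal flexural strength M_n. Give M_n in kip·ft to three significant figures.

Tension: T = A_s f_y = 2.49 × 60 = 149.4 kips.
Try a within the flange: a = T/(0.85 f'_c b_f) = 149.4/(0.85 × 5 × 39) = 0.901 in.
Since a = 0.901 ≤ h_f = 6.5 in, the stress block lies entirely in the flange; analyse as a rectangular beam of width b_f.
M_n = T(d − a/2) = 149.4 × (31.8 − 0.4505) = 4683.6 kip·in.
M_n = 4683.6/12 = 390.30 kip·ft.

M_n ≈ 390 kip·ft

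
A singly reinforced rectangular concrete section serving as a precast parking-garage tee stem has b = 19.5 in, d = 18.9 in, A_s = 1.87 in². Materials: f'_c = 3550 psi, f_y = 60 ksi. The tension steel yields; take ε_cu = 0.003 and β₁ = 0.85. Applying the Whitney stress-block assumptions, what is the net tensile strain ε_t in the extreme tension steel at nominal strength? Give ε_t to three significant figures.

ε_t ≈ 0.0223

a = A_s f_y/(0.85 f'_c b) = 1.907 in.
β₁ = 0.85, so c = a/β₁ = 1.907/0.85 = 2.244 in.
From the linear strain diagram with ε_cu = 0.003: ε_t = 0.003 (d − c)/c = 0.003 × (18.9 − 2.244)/2.244 = 0.0223.
Since ε_t ≥ 0.005, the section is tension-controlled.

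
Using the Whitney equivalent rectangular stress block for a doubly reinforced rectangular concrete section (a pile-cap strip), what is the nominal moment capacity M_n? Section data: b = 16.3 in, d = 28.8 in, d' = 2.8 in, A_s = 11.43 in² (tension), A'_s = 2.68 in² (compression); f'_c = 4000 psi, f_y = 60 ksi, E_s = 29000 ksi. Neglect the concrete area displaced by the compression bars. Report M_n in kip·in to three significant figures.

M_n ≈ 16800 kip·in

Assume both steels yield.
a = (A_s − A'_s) f_y/(0.85 f'_c b) = (11.43 − 2.68) × 60/(0.85 × 4 × 16.3) = 9.473 in.
c = a/β₁ = 9.473/0.85 = 11.145 in; ε'_s = 0.003(c − d')/c = 0.0022 ≥ ε_y = 0.0021, so the compression steel yields.
M_n = (A_s − A'_s) f_y (d − a/2) + A'_s f_y (d − d') = 525 × (28.8 − 4.7365) + 160.8 × (28.8 − 2.8) = 12633.3 + 4180.8 = 16814.1 kip·in.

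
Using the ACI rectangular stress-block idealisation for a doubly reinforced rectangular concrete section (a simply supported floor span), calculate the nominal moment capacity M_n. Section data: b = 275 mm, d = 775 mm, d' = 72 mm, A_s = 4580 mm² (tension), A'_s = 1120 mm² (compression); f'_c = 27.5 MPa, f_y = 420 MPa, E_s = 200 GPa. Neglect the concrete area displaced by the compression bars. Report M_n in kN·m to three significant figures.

Assume both tension and compression steel yield.
Net tension couple steel: A_s − A'_s = 3460 mm².
a = (A_s − A'_s) f_y / (0.85 f'_c b) = 1453200/(0.85 × 27.5 × 275) = 226.07 mm.
c = a/β₁ = 226.07/0.85 = 265.96 mm; ε'_s = 0.003(c − d')/c = 0.0022 ≥ f_y/E_s = 0.0021, so compression steel does yield.
M_n = (A_s − A'_s) f_y (d − a/2) + A'_s f_y (d − d') = [1453200 × (775 − 113.035) + 470400 × (775 − 72)] × 10⁻⁶ = 961.97 + 330.69 = 1292.66 kN·m.

M_n ≈ 1290 kN·m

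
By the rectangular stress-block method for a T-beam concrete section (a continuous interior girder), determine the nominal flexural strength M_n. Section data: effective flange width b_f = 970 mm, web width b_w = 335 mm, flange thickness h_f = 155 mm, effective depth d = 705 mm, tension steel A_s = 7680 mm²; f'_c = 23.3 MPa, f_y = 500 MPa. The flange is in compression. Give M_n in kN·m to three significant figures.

M_n ≈ 2290 kN·m

Tension: T = A_s f_y = 7680 × 500 = 3840000 N.
Try a within the flange: a = T/(0.85 f'_c b_f) = 3840000/(0.85 × 23.3 × 970) = 199.89 mm.
a = 199.89 > h_f = 155 mm: the block extends into the web. Split into flange-overhang and web parts.
C_f = 0.85 f'_c (b_f − b_w) h_f = 0.85 × 23.3 × (970 − 335) × 155 = 1949307 N.
Remaining web compression depth: a_w = (T − C_f)/(0.85 f'_c b_w) = (3840000 − 1949307)/(0.85 × 23.3 × 335) = 284.97 mm.
M_n = C_f(d − h_f/2) + (T − C_f)(d − a_w/2) = 1949307 × (705 − 77.5) + 1890693 × (705 − 142.485) = 1223.19 + 1063.54 = 2286.73 × 10⁶ N·mm.
M_n = 2286.73 kN·m.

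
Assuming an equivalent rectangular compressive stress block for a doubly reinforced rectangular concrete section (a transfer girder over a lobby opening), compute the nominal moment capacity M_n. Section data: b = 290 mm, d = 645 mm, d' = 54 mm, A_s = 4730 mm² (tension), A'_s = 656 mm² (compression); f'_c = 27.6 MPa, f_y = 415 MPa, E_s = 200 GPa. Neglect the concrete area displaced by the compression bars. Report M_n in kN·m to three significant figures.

Assume both tension and compression steel yield.
Net tension couple steel: A_s − A'_s = 4074 mm².
a = (A_s − A'_s) f_y / (0.85 f'_c b) = 1690710/(0.85 × 27.6 × 290) = 248.51 mm.
c = a/β₁ = 248.51/0.85 = 292.36 mm; ε'_s = 0.003(c − d')/c = 0.0024 ≥ f_y/E_s = 0.0021, so compression steel does yield.
M_n = (A_s − A'_s) f_y (d − a/2) + A'_s f_y (d − d') = [1690710 × (645 − 124.255) + 272240 × (645 − 54)] × 10⁻⁶ = 880.43 + 160.89 = 1041.32 kN·m.

M_n ≈ 1040 kN·m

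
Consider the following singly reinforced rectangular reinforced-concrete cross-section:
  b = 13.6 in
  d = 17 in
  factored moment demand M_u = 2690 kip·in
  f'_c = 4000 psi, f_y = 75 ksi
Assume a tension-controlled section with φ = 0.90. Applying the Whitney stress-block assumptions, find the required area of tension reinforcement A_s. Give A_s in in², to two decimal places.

A_s ≈ 2.69 in²

M_n = M_u/φ = 2690/0.90 = 2988.89 kip·in.
From M_n = 0.85 f'_c a b (d − a/2):
a = d − √(d² − 2M_n/(0.85 f'_c b)) = 17 − √(17² − 2 × 2988.89/(0.85 × 4 × 13.6)) = 4.362 in.
A_s = 0.85 f'_c a b / f_y = 0.85 × 4 × 4.362 × 13.6 / 75 = 2.689 in².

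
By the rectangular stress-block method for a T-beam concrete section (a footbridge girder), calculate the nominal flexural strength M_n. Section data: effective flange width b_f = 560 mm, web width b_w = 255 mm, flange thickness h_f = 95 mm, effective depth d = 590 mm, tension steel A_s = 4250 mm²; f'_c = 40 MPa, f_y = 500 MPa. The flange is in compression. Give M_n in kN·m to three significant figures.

M_n ≈ 1130 kN·m

Tension: T = A_s f_y = 4250 × 500 = 2125000 N.
Try a within the flange: a = T/(0.85 f'_c b_f) = 2125000/(0.85 × 40 × 560) = 111.61 mm.
a = 111.61 > h_f = 95 mm: the block extends into the web. Split into flange-overhang and web parts.
C_f = 0.85 f'_c (b_f − b_w) h_f = 0.85 × 40 × (560 − 255) × 95 = 985150 N.
Remaining web compression depth: a_w = (T − C_f)/(0.85 f'_c b_w) = (2125000 − 985150)/(0.85 × 40 × 255) = 131.47 mm.
M_n = C_f(d − h_f/2) + (T − C_f)(d − a_w/2) = 985150 × (590 − 47.5) + 1139850 × (590 − 65.735) = 534.44 + 597.58 = 1132.02 × 10⁶ N·mm.
M_n = 1132.02 kN·m.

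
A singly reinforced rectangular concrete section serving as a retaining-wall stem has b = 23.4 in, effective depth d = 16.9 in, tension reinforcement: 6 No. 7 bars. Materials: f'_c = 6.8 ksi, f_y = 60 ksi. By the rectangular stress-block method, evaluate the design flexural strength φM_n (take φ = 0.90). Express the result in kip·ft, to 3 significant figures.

A_s = 6 × 0.6 = 3.6 in².
T = A_s f_y = 3.6 × 60 = 216 kips.
a = T/(0.85 f'_c b) = 216/(0.85 × 6.8 × 23.4) = 1.597 in.
M_n = T(d − a/2) = 216 × (16.9 − 0.7985) = 3477.9 kip·in = 3477.9/12 = 289.83 kip·ft.
φM_n = 0.90 × 289.83 = 260.85 kip·ft.

φM_n ≈ 261 kip·ft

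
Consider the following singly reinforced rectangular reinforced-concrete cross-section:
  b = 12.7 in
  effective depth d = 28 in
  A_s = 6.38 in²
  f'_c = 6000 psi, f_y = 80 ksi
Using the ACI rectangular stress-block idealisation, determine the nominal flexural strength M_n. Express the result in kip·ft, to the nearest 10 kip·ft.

M_n ≈ 1020 kip·ft

T = A_s f_y = 6.38 × 80 = 510.4 kips.
a = T/(0.85 f'_c b) = 510.4/(0.85 × 6 × 12.7) = 7.880 in.
M_n = T(d − a/2) = 510.4 × (28 − 3.94) = 12280.2 kip·in = 12280.2/12 = 1023.35 kip·ft.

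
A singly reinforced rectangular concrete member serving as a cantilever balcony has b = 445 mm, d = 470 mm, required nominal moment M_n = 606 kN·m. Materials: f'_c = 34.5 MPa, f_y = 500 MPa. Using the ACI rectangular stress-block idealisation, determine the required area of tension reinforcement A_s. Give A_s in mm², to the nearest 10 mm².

With M_n = 0.85 f'_c a b (d − a/2), solve the quadratic for a:
a = d − √(d² − 2M_n/(0.85 f'_c b)) = 470 − √(470² − 2 × 606×10⁶/(0.85 × 34.5 × 445)) = 112.20 mm.
A_s = 0.85 f'_c a b / f_y = 0.85 × 34.5 × 112.20 × 445 / 500 = 2928.3 mm².

A_s ≈ 2930 mm²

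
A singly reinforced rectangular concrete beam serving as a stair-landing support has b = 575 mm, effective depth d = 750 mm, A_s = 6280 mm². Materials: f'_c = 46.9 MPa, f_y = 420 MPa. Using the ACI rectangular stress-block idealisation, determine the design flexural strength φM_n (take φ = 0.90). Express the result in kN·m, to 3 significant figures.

T = A_s f_y = 6280 × 420 = 2637600 N = 2637.6 kN.
From C = T: a = T/(0.85 f'_c b) = 2637600/(0.85 × 46.9 × 575) = 115.07 mm.
M_n = T(d − a/2) = 2637.6 kN × (750 − 57.535) mm = 1826.45 kN·m.
φM_n = 0.90 × 1826.45 = 1643.81 kN·m.

φM_n ≈ 1640 kN·m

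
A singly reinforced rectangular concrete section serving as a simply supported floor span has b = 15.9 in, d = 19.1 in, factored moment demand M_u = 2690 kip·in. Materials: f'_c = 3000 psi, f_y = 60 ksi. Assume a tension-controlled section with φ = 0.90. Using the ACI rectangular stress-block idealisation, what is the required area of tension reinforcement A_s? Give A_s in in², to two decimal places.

A_s ≈ 2.94 in²

M_n = M_u/φ = 2690/0.90 = 2988.89 kip·in.
From M_n = 0.85 f'_c a b (d − a/2):
a = d − √(d² − 2M_n/(0.85 f'_c b)) = 19.1 − √(19.1² − 2 × 2988.89/(0.85 × 3 × 15.9)) = 4.356 in.
A_s = 0.85 f'_c a b / f_y = 0.85 × 3 × 4.356 × 15.9 / 60 = 2.944 in².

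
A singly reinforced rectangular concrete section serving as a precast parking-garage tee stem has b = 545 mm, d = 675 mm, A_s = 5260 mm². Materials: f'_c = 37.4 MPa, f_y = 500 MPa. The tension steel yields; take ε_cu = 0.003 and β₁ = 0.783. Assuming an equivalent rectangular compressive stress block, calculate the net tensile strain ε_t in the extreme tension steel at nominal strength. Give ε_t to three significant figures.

ε_t ≈ 0.00745

a = A_s f_y/(0.85 f'_c b) = 151.80 mm.
β₁ = 0.783, so c = a/β₁ = 151.80/0.783 = 193.87 mm.
From the linear strain diagram with ε_cu = 0.003: ε_t = 0.003 (d − c)/c = 0.003 × (675 − 193.87)/193.87 = 0.00745.
Since ε_t ≥ 0.005, the section is tension-controlled.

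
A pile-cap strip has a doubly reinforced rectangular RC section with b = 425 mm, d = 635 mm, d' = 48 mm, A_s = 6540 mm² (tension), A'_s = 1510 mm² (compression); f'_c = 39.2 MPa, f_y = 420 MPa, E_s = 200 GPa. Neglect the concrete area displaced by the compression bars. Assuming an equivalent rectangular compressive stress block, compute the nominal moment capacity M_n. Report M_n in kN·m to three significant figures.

M_n ≈ 1560 kN·m

Assume both tension and compression steel yield.
Net tension couple steel: A_s − A'_s = 5030 mm².
a = (A_s − A'_s) f_y / (0.85 f'_c b) = 2112600/(0.85 × 39.2 × 425) = 149.18 mm.
c = a/β₁ = 149.18/0.77 = 193.74 mm; ε'_s = 0.003(c − d')/c = 0.0023 ≥ f_y/E_s = 0.0021, so compression steel does yield.
M_n = (A_s − A'_s) f_y (d − a/2) + A'_s f_y (d − d') = [2112600 × (635 − 74.59) + 634200 × (635 − 48)] × 10⁻⁶ = 1183.92 + 372.28 = 1556.20 kN·m.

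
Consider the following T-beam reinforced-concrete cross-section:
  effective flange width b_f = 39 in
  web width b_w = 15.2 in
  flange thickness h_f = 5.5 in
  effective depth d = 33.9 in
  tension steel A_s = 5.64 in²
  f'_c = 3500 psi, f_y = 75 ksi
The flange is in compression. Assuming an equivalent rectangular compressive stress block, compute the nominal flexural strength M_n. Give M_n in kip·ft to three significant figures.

M_n ≈ 1130 kip·ft

Tension: T = A_s f_y = 5.64 × 75 = 423 kips.
Try a within the flange: a = T/(0.85 f'_c b_f) = 423/(0.85 × 3.5 × 39) = 3.646 in.
Since a = 3.646 ≤ h_f = 5.5 in, the stress block lies entirely in the flange; analyse as a rectangular beam of width b_f.
M_n = T(d − a/2) = 423 × (33.9 − 1.823) = 13568.6 kip·in.
M_n = 13568.6/12 = 1130.72 kip·ft.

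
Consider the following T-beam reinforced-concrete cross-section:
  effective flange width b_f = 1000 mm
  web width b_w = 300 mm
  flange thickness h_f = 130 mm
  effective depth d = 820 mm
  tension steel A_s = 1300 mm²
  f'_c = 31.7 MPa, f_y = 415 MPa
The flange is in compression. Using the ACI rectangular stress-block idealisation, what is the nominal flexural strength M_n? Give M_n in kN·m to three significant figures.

M_n ≈ 437 kN·m

Tension: T = A_s f_y = 1300 × 415 = 539500 N.
Try a within the flange: a = T/(0.85 f'_c b_f) = 539500/(0.85 × 31.7 × 1000) = 20.02 mm.
Since a = 20.02 ≤ h_f = 130 mm, the stress block lies entirely in the flange; analyse as a rectangular beam of width b_f.
M_n = T(d − a/2) = 539500 × (820 − 10.01) = 436.99 × 10⁶ N·mm.
M_n = 436.99 kN·m.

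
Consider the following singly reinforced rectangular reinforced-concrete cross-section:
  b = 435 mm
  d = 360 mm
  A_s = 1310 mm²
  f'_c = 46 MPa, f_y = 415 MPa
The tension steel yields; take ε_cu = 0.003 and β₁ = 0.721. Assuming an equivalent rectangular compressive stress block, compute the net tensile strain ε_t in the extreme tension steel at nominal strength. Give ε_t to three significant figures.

a = A_s f_y/(0.85 f'_c b) = 31.96 mm.
β₁ = 0.721, so c = a/β₁ = 31.96/0.721 = 44.33 mm.
From the linear strain diagram with ε_cu = 0.003: ε_t = 0.003 (d − c)/c = 0.003 × (360 − 44.33)/44.33 = 0.0214.
Since ε_t ≥ 0.005, the section is tension-controlled.

ε_t ≈ 0.0214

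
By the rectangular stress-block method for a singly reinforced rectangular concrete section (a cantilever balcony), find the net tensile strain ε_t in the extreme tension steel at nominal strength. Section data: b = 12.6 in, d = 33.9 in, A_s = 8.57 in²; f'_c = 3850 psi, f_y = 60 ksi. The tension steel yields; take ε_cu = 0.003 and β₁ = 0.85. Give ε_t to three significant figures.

ε_t ≈ 0.00393

a = A_s f_y/(0.85 f'_c b) = 12.470 in.
β₁ = 0.85, so c = a/β₁ = 12.470/0.85 = 14.671 in.
From the linear strain diagram with ε_cu = 0.003: ε_t = 0.003 (d − c)/c = 0.003 × (33.9 − 14.671)/14.671 = 0.00393.
ε_t < 0.004 — the section is over-reinforced for flexure under ACI limits.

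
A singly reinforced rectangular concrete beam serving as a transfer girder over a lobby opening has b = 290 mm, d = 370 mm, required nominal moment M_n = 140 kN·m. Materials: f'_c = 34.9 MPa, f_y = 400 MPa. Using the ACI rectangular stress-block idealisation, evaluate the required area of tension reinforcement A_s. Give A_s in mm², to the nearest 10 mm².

A_s ≈ 1010 mm²

With M_n = 0.85 f'_c a b (d − a/2), solve the quadratic for a:
a = d − √(d² − 2M_n/(0.85 f'_c b)) = 370 − √(370² − 2 × 140×10⁶/(0.85 × 34.9 × 290)) = 46.96 mm.
A_s = 0.85 f'_c a b / f_y = 0.85 × 34.9 × 46.96 × 290 / 400 = 1010.0 mm².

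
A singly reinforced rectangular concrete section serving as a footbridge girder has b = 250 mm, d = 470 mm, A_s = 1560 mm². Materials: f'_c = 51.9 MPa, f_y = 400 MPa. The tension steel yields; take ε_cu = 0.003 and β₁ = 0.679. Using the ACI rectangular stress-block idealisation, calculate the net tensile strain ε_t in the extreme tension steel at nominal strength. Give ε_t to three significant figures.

ε_t ≈ 0.0139

a = A_s f_y/(0.85 f'_c b) = 56.58 mm.
β₁ = 0.679, so c = a/β₁ = 56.58/0.679 = 83.33 mm.
From the linear strain diagram with ε_cu = 0.003: ε_t = 0.003 (d − c)/c = 0.003 × (470 − 83.33)/83.33 = 0.0139.
Since ε_t ≥ 0.005, the section is tension-controlled.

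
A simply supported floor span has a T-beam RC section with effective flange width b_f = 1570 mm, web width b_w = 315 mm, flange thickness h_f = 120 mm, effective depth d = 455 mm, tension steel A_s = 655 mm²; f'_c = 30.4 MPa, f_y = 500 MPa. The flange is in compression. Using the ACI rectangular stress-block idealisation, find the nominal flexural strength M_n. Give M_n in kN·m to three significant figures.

M_n ≈ 148 kN·m

Tension: T = A_s f_y = 655 × 500 = 327500 N.
Try a within the flange: a = T/(0.85 f'_c b_f) = 327500/(0.85 × 30.4 × 1570) = 8.07 mm.
Since a = 8.07 ≤ h_f = 120 mm, the stress block lies entirely in the flange; analyse as a rectangular beam of width b_f.
M_n = T(d − a/2) = 327500 × (455 − 4.035) = 147.69 × 10⁶ N·mm.
M_n = 147.69 kN·m.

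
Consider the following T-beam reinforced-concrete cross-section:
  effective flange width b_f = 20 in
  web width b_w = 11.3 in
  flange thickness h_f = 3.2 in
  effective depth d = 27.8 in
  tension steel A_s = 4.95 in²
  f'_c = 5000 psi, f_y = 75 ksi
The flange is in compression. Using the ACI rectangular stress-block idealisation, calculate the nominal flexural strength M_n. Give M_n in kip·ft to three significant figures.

M_n ≈ 789 kip·ft

Tension: T = A_s f_y = 4.95 × 75 = 371.25 kips.
Try a within the flange: a = T/(0.85 f'_c b_f) = 371.25/(0.85 × 5 × 20) = 4.368 in.
a = 4.368 > h_f = 3.2 in: the block extends into the web. Split into flange-overhang and web parts.
C_f = 0.85 f'_c (b_f − b_w) h_f = 0.85 × 5 × (20 − 11.3) × 3.2 = 118.3 kips.
Remaining web compression depth: a_w = (T − C_f)/(0.85 f'_c b_w) = (371.25 − 118.3)/(0.85 × 5 × 11.3) = 5.267 in.
M_n = C_f(d − h_f/2) + (T − C_f)(d − a_w/2) = 118.3 × (27.8 − 1.6) + 252.95 × (27.8 − 2.6335) = 3099.5 + 6365.9 = 9465.4 kip·in.
M_n = 9465.4/12 = 788.78 kip·ft.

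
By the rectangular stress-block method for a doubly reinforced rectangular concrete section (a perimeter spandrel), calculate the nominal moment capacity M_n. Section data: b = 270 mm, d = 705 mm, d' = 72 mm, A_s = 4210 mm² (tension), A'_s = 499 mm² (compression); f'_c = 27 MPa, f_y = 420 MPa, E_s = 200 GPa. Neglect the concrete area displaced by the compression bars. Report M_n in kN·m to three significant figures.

Assume both tension and compression steel yield.
Net tension couple steel: A_s − A'_s = 3711 mm².
a = (A_s − A'_s) f_y / (0.85 f'_c b) = 1558620/(0.85 × 27 × 270) = 251.53 mm.
c = a/β₁ = 251.53/0.85 = 295.92 mm; ε'_s = 0.003(c − d')/c = 0.0023 ≥ f_y/E_s = 0.0021, so compression steel does yield.
M_n = (A_s − A'_s) f_y (d − a/2) + A'_s f_y (d − d') = [1558620 × (705 − 125.765) + 209580 × (705 − 72)] × 10⁻⁶ = 902.81 + 132.66 = 1035.47 kN·m.

M_n ≈ 1040 kN·m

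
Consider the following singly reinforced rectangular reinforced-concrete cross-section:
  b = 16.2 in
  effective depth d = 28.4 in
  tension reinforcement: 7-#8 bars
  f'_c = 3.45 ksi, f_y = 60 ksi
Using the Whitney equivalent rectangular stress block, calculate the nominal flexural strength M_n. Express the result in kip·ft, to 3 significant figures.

M_n ≈ 689 kip·ft

A_s = 7 × 0.79 = 5.53 in².
T = A_s f_y = 5.53 × 60 = 331.8 kips.
a = T/(0.85 f'_c b) = 331.8/(0.85 × 3.45 × 16.2) = 6.984 in.
M_n = T(d − a/2) = 331.8 × (28.4 − 3.492) = 8264.5 kip·in = 8264.5/12 = 688.71 kip·ft.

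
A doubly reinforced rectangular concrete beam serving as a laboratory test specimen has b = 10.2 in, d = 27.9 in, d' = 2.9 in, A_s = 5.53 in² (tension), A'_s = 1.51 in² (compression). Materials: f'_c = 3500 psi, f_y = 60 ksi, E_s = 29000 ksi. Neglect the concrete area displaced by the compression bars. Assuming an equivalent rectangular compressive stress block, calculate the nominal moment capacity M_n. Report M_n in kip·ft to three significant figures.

Assume both steels yield.
a = (A_s − A'_s) f_y/(0.85 f'_c b) = (5.53 − 1.51) × 60/(0.85 × 3.5 × 10.2) = 7.949 in.
c = a/β₁ = 7.949/0.85 = 9.352 in; ε'_s = 0.003(c − d')/c = 0.0021 ≥ ε_y = 0.0021, so the compression steel yields.
M_n = (A_s − A'_s) f_y (d − a/2) + A'_s f_y (d − d') = 241.2 × (27.9 − 3.9745) + 90.6 × (27.9 − 2.9) = 5770.8 + 2265.0 = 8035.8 kip·in = 8035.8/12 = 669.65 kip·ft.

M_n ≈ 670 kip·ft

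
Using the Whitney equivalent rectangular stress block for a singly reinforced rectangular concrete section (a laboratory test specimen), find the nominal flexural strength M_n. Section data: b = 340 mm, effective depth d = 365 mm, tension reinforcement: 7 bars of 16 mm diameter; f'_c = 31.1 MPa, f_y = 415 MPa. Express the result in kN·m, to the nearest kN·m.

M_n ≈ 194 kN·m

A_s = 7 × 201 = 1407 mm².
T = A_s f_y = 1407 × 415 = 583905 N = 583.905 kN.
From C = T: a = T/(0.85 f'_c b) = 583905/(0.85 × 31.1 × 340) = 64.97 mm.
M_n = T(d − a/2) = 583.905 kN × (365 − 32.485) mm = 194.16 kN·m.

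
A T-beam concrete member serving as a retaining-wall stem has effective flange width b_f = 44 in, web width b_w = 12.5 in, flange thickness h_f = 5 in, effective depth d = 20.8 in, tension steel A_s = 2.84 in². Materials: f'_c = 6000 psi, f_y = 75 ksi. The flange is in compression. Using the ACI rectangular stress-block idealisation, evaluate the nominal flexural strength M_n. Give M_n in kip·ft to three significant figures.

Tension: T = A_s f_y = 2.84 × 75 = 213 kips.
Try a within the flange: a = T/(0.85 f'_c b_f) = 213/(0.85 × 6 × 44) = 0.949 in.
Since a = 0.949 ≤ h_f = 5 in, the stress block lies entirely in the flange; analyse as a rectangular beam of width b_f.
M_n = T(d − a/2) = 213 × (20.8 − 0.4745) = 4329.3 kip·in.
M_n = 4329.3/12 = 360.78 kip·ft.

M_n ≈ 361 kip·ft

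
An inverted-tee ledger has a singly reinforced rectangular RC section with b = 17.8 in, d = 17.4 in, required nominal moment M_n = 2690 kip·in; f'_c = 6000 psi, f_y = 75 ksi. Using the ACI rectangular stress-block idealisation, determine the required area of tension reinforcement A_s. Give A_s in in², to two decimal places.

A_s ≈ 2.17 in²

From M_n = 0.85 f'_c a b (d − a/2):
a = d − √(d² − 2M_n/(0.85 f'_c b)) = 17.4 − √(17.4² − 2 × 2690/(0.85 × 6 × 17.8)) = 1.796 in.
A_s = 0.85 f'_c a b / f_y = 0.85 × 6 × 1.796 × 17.8 / 75 = 2.174 in².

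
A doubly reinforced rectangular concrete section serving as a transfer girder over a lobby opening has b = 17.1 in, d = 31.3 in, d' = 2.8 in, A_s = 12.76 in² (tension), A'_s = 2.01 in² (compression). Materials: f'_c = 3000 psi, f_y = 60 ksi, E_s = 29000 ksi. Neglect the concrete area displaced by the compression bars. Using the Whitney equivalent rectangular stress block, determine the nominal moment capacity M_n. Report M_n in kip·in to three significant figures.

Assume both steels yield.
a = (A_s − A'_s) f_y/(0.85 f'_c b) = (12.76 − 2.01) × 60/(0.85 × 3 × 17.1) = 14.792 in.
c = a/β₁ = 14.792/0.85 = 17.402 in; ε'_s = 0.003(c − d')/c = 0.0025 ≥ ε_y = 0.0021, so the compression steel yields.
M_n = (A_s − A'_s) f_y (d − a/2) + A'_s f_y (d − d') = 645 × (31.3 − 7.396) + 120.6 × (31.3 − 2.8) = 15418.1 + 3437.1 = 18855.2 kip·in.

M_n ≈ 18900 kip·in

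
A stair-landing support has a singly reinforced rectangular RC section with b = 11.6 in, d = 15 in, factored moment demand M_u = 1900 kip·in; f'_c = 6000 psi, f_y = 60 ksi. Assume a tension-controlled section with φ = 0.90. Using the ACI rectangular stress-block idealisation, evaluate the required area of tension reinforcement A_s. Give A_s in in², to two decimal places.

A_s ≈ 2.57 in²

M_n = M_u/φ = 1900/0.90 = 2111.11 kip·in.
From M_n = 0.85 f'_c a b (d − a/2):
a = d − √(d² − 2M_n/(0.85 f'_c b)) = 15 − √(15² − 2 × 2111.11/(0.85 × 6 × 11.6)) = 2.605 in.
A_s = 0.85 f'_c a b / f_y = 0.85 × 6 × 2.605 × 11.6 / 60 = 2.569 in².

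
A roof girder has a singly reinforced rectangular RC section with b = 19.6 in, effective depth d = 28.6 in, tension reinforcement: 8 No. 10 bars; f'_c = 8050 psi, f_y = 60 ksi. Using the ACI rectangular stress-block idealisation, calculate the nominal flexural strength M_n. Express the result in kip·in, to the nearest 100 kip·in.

M_n ≈ 16000 kip·in

A_s = 8 × 1.27 = 10.16 in².
T = A_s f_y = 10.16 × 60 = 609.6 kips.
a = T/(0.85 f'_c b) = 609.6/(0.85 × 8.05 × 19.6) = 4.545 in.
M_n = T(d − a/2) = 609.6 × (28.6 − 2.2725) = 16049.2 kip·in.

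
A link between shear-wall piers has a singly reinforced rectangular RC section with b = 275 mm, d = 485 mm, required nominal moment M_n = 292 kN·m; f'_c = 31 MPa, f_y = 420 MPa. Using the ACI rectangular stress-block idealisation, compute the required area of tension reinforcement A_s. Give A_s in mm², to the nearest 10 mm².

A_s ≈ 1580 mm²

With M_n = 0.85 f'_c a b (d − a/2), solve the quadratic for a:
a = d − √(d² − 2M_n/(0.85 f'_c b)) = 485 − √(485² − 2 × 292×10⁶/(0.85 × 31 × 275)) = 91.77 mm.
A_s = 0.85 f'_c a b / f_y = 0.85 × 31 × 91.77 × 275 / 420 = 1583.3 mm².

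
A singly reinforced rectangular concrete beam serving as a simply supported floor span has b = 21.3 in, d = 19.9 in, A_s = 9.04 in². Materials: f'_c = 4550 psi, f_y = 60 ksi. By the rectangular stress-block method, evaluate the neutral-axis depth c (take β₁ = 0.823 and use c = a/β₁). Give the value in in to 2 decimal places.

c ≈ 8.00 in

T = A_s f_y = 9.04 × 60 = 542.4 kips.
a = T/(0.85 f'_c b) = 542.4/(0.85 × 4.55 × 21.3) = 6.5843 in.
With β₁ = 0.823, c = a/β₁ = 6.5843/0.823 = 8.00 in.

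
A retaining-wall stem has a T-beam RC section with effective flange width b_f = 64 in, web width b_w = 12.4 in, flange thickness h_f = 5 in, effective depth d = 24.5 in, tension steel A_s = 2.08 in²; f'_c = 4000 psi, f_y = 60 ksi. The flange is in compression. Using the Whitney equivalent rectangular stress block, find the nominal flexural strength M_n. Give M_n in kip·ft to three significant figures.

Tension: T = A_s f_y = 2.08 × 60 = 124.8 kips.
Try a within the flange: a = T/(0.85 f'_c b_f) = 124.8/(0.85 × 4 × 64) = 0.574 in.
Since a = 0.574 ≤ h_f = 5 in, the stress block lies entirely in the flange; analyse as a rectangular beam of width b_f.
M_n = T(d − a/2) = 124.8 × (24.5 − 0.287) = 3021.8 kip·in.
M_n = 3021.8/12 = 251.82 kip·ft.

M_n ≈ 252 kip·ft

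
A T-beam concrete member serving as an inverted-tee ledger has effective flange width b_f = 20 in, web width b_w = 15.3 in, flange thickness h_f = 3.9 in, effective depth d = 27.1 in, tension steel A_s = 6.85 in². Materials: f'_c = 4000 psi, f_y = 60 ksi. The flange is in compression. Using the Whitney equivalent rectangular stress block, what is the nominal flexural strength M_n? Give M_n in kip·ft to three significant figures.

M_n ≈ 821 kip·ft

Tension: T = A_s f_y = 6.85 × 60 = 411 kips.
Try a within the flange: a = T/(0.85 f'_c b_f) = 411/(0.85 × 4 × 20) = 6.044 in.
a = 6.044 > h_f = 3.9 in: the block extends into the web. Split into flange-overhang and web parts.
C_f = 0.85 f'_c (b_f − b_w) h_f = 0.85 × 4 × (20 − 15.3) × 3.9 = 62.3 kips.
Remaining web compression depth: a_w = (T − C_f)/(0.85 f'_c b_w) = (411 − 62.3)/(0.85 × 4 × 15.3) = 6.703 in.
M_n = C_f(d − h_f/2) + (T − C_f)(d − a_w/2) = 62.3 × (27.1 − 1.95) + 348.7 × (27.1 − 3.3515) = 1566.8 + 8281.1 = 9847.9 kip·in.
M_n = 9847.9/12 = 820.66 kip·ft.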